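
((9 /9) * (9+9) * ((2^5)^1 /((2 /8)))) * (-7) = -16128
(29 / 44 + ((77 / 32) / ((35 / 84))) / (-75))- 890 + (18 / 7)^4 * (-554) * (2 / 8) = -183421352397 / 26411000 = -6944.88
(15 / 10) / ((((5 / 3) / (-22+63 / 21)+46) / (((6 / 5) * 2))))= 1026 / 13085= 0.08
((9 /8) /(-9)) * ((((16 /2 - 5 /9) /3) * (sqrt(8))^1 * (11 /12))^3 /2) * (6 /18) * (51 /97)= -6805364401 * sqrt(2) /3299185728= -2.92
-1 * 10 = -10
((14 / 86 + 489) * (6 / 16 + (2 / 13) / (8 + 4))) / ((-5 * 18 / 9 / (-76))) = 1859891 / 1290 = 1441.78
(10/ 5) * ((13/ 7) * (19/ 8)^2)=4693/ 224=20.95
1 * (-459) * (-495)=227205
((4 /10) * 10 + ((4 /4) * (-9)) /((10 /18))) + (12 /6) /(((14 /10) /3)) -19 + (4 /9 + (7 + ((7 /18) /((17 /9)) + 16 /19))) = -3748663 /203490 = -18.42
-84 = -84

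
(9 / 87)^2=9 / 841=0.01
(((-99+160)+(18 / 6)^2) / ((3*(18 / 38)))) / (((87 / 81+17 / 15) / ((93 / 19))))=16275 / 149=109.23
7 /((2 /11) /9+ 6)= 693 /596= 1.16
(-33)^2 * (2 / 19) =2178 / 19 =114.63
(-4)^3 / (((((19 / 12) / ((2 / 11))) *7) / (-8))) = 12288 / 1463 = 8.40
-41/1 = -41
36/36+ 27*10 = 271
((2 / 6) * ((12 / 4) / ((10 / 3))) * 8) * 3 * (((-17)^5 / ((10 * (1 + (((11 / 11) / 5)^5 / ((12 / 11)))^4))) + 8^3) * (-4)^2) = -161147386406249995682193408 / 9887695312500073205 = -16297770.24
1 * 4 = 4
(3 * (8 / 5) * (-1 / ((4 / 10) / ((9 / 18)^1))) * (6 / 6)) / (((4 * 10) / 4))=-3 / 5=-0.60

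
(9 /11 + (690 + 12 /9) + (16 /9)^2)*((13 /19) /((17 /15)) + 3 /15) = 558.83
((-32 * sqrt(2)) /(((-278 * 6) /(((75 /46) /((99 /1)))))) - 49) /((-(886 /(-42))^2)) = 21609 /196249 - 4900 * sqrt(2) /6901488583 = 0.11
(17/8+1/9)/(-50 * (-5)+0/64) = 161/18000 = 0.01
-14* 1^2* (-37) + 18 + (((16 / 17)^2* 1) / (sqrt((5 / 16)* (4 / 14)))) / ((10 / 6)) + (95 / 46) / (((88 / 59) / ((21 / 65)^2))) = 1536* sqrt(70) / 7225 + 1833914521 / 3420560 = 537.92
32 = 32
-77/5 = -15.40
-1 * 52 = -52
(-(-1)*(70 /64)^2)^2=1500625 /1048576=1.43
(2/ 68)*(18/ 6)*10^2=150/ 17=8.82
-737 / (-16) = 737 / 16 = 46.06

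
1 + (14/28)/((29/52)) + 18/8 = 481/116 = 4.15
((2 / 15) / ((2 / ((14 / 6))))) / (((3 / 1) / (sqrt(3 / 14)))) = sqrt(42) / 270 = 0.02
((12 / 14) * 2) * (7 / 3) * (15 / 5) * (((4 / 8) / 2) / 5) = 3 / 5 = 0.60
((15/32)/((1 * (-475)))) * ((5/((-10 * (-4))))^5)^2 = -3/3264175144960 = -0.00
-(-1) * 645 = 645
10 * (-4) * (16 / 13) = -640 / 13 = -49.23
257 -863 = -606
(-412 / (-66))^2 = 42436 / 1089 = 38.97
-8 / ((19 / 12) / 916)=-87936 / 19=-4628.21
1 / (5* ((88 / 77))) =7 / 40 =0.18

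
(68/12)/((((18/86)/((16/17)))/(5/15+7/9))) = 6880/243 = 28.31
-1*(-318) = 318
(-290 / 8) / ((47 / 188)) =-145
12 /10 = 6 /5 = 1.20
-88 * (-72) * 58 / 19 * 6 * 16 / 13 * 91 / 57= 82317312 / 361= 228025.80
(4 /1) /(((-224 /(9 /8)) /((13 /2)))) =-117 /896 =-0.13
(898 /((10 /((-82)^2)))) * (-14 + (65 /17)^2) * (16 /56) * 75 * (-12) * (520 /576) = -175634746300 /2023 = -86818955.17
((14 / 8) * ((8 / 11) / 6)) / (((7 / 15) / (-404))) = -2020 / 11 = -183.64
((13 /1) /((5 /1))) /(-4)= -13 /20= -0.65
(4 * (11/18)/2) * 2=22/9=2.44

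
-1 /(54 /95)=-95 /54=-1.76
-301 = -301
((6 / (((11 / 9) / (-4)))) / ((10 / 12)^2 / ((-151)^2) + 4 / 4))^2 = 31435494249931776 / 81531346539841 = 385.56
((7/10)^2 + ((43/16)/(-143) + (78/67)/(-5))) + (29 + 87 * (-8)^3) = -170598372469/3832400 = -44514.76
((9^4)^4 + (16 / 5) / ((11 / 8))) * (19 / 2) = 1936406097350176277 / 110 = 17603691794092511.61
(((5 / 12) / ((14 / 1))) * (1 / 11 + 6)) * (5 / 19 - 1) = -335 / 2508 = -0.13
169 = 169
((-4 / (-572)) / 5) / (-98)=-1 / 70070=-0.00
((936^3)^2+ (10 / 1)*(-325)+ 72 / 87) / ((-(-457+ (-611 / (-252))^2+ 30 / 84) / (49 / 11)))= 60680653869847621931260128 / 9131479313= 6645216157195889.60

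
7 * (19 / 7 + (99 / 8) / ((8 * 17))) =21365 / 1088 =19.64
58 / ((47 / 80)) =4640 / 47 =98.72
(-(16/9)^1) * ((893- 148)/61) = -11920/549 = -21.71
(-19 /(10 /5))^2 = 361 /4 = 90.25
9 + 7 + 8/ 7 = 120/ 7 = 17.14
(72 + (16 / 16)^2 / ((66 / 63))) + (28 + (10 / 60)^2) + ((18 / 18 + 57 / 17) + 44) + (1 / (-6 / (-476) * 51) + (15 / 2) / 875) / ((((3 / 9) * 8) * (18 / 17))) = 4238027933 / 28274400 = 149.89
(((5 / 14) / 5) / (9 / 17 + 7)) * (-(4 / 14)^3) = -17 / 76832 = -0.00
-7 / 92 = -0.08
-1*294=-294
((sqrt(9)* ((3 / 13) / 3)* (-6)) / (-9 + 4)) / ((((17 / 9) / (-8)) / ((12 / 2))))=-7776 / 1105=-7.04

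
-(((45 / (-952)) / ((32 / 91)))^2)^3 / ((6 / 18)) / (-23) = 120242071957921875 / 156264798458917601411072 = 0.00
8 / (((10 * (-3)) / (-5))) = 4 / 3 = 1.33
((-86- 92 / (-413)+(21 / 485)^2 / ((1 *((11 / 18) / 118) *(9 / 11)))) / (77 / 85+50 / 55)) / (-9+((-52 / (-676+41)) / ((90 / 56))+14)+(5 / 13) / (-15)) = -57587845952823615 / 6155141494063961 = -9.36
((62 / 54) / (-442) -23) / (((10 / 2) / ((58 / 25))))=-7960877 / 745875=-10.67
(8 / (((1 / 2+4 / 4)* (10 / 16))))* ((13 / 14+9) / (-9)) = -8896 / 945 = -9.41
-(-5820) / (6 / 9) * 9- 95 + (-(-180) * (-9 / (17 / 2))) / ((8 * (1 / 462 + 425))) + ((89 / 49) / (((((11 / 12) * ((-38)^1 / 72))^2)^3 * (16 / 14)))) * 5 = 79094.67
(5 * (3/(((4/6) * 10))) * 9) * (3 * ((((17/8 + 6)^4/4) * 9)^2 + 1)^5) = 2783336124560182207006248096145159716562495007908734048615214078735409126703073249443/5575186299632655785383929568162090376495104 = 499236433541884299470570100000000000000000.00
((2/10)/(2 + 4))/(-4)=-1/120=-0.01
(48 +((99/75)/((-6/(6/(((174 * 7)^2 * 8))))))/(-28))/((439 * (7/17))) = 2259703756987/8509889270400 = 0.27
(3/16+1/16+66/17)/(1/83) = 23323/68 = 342.99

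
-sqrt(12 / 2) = -sqrt(6) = -2.45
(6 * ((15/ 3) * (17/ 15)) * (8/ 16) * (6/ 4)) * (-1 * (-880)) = 22440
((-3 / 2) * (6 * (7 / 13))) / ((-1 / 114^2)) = 818748 / 13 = 62980.62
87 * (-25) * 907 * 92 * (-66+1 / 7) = 83667212700 / 7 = 11952458957.14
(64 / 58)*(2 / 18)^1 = 32 / 261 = 0.12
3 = 3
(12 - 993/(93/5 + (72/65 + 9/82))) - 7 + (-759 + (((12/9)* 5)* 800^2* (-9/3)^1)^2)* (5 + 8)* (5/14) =374961766398240729395/492926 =760685714282145.25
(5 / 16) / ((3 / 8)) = 5 / 6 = 0.83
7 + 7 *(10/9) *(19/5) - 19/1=158/9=17.56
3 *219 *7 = 4599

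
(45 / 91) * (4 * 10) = 1800 / 91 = 19.78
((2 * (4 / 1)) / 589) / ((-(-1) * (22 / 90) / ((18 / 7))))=6480 / 45353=0.14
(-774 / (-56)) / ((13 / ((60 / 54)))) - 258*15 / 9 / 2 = -38915 / 182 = -213.82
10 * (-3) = -30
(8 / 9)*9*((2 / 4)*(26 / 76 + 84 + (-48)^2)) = 181514 / 19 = 9553.37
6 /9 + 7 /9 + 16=157 /9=17.44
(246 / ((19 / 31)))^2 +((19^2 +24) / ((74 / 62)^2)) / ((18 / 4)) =161156.67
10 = 10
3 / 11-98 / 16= -515 / 88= -5.85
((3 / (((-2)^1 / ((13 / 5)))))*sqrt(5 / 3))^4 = 257049 / 400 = 642.62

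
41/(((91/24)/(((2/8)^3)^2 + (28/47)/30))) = 2380009/10949120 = 0.22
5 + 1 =6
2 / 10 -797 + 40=-3784 / 5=-756.80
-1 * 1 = -1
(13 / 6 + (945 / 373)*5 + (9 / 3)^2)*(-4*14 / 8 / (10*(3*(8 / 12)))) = -373387 / 44760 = -8.34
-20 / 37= -0.54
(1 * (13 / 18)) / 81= 13 / 1458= 0.01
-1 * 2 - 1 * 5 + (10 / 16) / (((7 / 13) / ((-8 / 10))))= -7.93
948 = 948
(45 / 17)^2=2025 / 289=7.01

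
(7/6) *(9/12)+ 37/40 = 1.80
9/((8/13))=117/8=14.62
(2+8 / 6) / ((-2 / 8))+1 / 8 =-317 / 24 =-13.21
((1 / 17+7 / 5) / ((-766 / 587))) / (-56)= 18197 / 911540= 0.02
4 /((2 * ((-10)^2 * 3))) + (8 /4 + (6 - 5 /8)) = 4429 /600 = 7.38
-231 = -231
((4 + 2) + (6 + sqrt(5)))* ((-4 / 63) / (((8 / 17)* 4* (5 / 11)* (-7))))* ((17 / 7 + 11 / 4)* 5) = 27115* sqrt(5) / 98784 + 27115 / 8232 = 3.91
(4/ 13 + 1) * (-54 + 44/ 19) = -16694/ 247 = -67.59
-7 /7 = -1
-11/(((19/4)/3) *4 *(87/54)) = -594/551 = -1.08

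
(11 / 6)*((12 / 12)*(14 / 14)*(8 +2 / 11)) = 15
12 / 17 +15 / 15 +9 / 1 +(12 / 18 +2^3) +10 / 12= 687 / 34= 20.21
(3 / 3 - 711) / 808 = -355 / 404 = -0.88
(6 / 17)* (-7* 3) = -7.41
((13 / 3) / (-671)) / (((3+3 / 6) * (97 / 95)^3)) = -22291750 / 12860475243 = -0.00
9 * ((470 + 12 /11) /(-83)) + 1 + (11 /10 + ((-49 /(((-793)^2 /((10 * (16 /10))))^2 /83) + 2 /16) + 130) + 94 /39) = 83.55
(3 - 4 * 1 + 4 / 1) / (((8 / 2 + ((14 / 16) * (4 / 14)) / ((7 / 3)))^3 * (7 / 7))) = 65856 / 1520875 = 0.04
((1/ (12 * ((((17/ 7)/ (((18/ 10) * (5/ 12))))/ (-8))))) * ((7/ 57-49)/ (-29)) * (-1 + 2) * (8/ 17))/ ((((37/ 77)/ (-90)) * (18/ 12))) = 120132320/ 5891843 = 20.39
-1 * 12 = -12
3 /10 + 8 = 83 /10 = 8.30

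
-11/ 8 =-1.38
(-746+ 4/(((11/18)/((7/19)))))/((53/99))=-1398690/1007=-1388.97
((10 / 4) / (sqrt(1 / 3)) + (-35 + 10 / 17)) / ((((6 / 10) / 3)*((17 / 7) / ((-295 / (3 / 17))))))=2013375 / 17 -51625*sqrt(3) / 6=103530.97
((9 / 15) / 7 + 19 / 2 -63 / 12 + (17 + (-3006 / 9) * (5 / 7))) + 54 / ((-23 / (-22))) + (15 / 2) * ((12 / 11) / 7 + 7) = -3964019 / 35420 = -111.91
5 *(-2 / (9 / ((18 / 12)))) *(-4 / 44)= 5 / 33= 0.15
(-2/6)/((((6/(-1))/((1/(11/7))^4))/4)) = 4802/131769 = 0.04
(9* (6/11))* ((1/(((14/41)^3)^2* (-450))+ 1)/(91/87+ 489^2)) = -355433203701/43076437431843200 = -0.00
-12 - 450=-462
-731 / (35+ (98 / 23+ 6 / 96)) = -269008 / 14471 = -18.59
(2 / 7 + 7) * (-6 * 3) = -918 / 7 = -131.14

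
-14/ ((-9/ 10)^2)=-1400/ 81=-17.28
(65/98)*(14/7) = 65/49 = 1.33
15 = 15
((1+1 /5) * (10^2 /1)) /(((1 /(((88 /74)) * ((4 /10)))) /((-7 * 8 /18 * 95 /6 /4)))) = -234080 /333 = -702.94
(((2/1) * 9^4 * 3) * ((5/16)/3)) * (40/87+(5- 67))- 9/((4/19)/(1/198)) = -644006441/2552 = -252353.62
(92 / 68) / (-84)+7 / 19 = 9559 / 27132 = 0.35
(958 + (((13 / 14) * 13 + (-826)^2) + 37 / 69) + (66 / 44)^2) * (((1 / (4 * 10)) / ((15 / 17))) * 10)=22440625481 / 115920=193587.18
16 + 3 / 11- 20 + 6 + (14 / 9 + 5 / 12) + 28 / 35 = 9989 / 1980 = 5.04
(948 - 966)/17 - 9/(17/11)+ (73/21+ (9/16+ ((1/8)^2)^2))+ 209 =301456997/1462272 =206.16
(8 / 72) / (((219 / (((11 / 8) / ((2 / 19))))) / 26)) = 2717 / 15768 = 0.17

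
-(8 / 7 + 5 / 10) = -23 / 14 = -1.64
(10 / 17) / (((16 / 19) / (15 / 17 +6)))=11115 / 2312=4.81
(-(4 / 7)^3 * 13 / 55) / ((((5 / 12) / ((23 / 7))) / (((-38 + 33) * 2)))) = 459264 / 132055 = 3.48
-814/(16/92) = -9361/2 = -4680.50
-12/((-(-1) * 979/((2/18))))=-4/2937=-0.00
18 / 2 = 9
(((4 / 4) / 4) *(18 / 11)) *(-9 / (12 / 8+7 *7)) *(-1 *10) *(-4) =-3240 / 1111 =-2.92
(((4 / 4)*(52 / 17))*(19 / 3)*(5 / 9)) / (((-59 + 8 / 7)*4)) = -1729 / 37179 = -0.05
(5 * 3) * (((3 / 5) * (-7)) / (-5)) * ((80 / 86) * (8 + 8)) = 8064 / 43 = 187.53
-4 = -4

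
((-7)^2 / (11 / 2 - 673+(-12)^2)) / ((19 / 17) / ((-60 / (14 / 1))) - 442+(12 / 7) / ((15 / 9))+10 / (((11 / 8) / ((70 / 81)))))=34636140 / 160948365947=0.00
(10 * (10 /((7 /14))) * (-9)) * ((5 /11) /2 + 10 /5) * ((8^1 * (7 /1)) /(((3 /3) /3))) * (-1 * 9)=6061745.45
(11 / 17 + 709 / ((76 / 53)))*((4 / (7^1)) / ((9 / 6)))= 426430 / 2261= 188.60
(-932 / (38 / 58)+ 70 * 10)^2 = 188457984 / 361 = 522044.28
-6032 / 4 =-1508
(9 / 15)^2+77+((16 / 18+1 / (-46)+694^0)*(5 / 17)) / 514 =6996403513 / 90438300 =77.36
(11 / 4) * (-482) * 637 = -1688687 / 2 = -844343.50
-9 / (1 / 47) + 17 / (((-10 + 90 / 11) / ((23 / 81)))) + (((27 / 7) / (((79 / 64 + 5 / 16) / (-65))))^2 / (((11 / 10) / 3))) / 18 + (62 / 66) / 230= 8637742751389 / 2430059940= 3554.54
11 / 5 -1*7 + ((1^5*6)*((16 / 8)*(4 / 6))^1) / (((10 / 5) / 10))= 176 / 5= 35.20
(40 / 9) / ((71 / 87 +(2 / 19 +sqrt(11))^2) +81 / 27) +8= 1077597368960 / 129824498607 - 184589408 * sqrt(11) / 43274832869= 8.29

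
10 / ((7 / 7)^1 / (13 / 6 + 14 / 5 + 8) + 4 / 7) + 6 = 18913 / 883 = 21.42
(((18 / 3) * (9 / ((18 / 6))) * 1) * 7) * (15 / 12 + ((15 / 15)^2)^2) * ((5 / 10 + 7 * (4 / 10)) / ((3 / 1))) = 311.85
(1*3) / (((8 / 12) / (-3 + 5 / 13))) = -153 / 13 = -11.77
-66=-66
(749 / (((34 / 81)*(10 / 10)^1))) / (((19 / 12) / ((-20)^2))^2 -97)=-698906880000 / 37992953863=-18.40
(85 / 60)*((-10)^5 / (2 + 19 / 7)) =-30050.51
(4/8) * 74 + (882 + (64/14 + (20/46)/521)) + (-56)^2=340520981/83881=4059.57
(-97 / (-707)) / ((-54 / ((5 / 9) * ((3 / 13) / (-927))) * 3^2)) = 485 / 12422243106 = 0.00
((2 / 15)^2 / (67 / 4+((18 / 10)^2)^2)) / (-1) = -400 / 613071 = -0.00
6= 6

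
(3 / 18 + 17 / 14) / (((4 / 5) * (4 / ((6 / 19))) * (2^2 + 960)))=145 / 1025696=0.00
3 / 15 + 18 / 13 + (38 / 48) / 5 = 1.74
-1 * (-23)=23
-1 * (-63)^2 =-3969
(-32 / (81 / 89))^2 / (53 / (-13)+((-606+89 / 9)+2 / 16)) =-2.06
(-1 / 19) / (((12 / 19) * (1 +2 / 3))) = -1 / 20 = -0.05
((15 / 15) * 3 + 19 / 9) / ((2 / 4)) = 92 / 9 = 10.22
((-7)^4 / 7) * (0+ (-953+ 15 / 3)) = -325164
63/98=9/14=0.64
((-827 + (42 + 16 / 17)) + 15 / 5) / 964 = -6639 / 8194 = -0.81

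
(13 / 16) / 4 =13 / 64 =0.20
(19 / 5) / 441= 19 / 2205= 0.01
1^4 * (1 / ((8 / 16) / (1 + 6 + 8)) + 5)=35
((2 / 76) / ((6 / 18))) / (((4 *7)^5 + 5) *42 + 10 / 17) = 51 / 466951840616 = 0.00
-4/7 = -0.57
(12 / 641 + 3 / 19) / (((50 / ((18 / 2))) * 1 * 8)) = 19359 / 4871600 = 0.00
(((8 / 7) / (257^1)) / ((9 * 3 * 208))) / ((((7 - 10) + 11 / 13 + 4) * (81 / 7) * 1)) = 1 / 26978832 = 0.00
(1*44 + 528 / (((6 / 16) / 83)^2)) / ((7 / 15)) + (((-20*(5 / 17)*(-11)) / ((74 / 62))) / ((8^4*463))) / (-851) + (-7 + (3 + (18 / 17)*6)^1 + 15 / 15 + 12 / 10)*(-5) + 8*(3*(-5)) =14066354691368084147 / 253782197248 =55426877.24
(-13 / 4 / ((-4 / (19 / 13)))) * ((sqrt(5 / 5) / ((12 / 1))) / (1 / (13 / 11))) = 247 / 2112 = 0.12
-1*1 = -1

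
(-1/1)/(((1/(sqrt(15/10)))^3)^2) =-27/8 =-3.38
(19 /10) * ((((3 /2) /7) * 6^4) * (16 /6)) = 49248 /35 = 1407.09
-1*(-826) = 826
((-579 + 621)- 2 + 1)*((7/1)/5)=287/5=57.40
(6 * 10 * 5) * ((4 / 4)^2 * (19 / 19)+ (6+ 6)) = 3900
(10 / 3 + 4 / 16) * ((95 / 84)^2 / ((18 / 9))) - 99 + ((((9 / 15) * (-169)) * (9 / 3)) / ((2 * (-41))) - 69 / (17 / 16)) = -157.94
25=25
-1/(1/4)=-4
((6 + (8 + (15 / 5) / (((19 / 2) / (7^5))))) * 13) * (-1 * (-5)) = 6572020 / 19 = 345895.79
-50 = -50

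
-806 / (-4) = 403 / 2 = 201.50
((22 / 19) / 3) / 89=22 / 5073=0.00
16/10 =8/5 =1.60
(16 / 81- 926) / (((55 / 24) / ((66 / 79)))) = -239968 / 711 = -337.51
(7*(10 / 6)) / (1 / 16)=560 / 3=186.67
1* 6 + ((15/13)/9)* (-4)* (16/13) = 2722/507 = 5.37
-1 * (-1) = 1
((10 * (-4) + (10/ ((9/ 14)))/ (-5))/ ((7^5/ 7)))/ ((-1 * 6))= 194/ 64827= 0.00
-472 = -472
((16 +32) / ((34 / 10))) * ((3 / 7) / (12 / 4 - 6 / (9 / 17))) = -432 / 595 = -0.73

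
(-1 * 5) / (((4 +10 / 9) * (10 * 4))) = -9 / 368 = -0.02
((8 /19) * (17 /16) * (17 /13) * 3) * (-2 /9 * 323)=-4913 /39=-125.97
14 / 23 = 0.61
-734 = -734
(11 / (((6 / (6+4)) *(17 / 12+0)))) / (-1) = -220 / 17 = -12.94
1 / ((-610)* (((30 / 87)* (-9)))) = 29 / 54900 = 0.00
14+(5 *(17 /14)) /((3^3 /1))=5377 /378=14.22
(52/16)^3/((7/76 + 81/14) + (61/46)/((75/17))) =504046725/90718672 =5.56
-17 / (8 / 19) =-323 / 8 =-40.38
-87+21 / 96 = -2777 / 32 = -86.78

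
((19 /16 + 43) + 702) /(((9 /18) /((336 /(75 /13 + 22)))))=6518694 /361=18057.32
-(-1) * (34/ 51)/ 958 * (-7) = -7/ 1437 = -0.00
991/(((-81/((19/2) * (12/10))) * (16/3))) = -18829/720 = -26.15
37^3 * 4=202612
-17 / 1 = -17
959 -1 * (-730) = 1689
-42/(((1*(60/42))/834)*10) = -2451.96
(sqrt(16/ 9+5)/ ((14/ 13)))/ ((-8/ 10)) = -65 * sqrt(61)/ 168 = -3.02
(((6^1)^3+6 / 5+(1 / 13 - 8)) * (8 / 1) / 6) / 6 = 27206 / 585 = 46.51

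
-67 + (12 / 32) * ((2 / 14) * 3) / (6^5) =-3241727 / 48384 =-67.00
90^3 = 729000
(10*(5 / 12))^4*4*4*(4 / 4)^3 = 390625 / 81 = 4822.53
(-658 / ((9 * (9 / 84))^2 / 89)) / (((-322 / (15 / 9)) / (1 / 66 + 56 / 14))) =2172650200 / 1659933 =1308.88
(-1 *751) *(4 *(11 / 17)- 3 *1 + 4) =-2694.76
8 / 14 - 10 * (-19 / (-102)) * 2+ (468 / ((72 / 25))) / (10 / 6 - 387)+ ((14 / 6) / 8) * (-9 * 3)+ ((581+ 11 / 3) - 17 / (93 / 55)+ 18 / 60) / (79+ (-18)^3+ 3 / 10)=-500056777471 / 43292289012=-11.55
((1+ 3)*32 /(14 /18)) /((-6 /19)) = -521.14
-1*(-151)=151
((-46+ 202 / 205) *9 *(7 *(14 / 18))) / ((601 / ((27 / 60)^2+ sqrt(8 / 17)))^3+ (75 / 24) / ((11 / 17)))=-6702842546201669382956908544000 *sqrt(34) / 9446100402616114882511038743346724547 - 3529483266492155322260137615939936 / 1180762550327014360313879842918340568375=-0.00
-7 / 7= -1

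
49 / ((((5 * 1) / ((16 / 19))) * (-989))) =-784 / 93955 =-0.01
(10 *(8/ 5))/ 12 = 4/ 3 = 1.33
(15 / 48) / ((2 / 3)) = 15 / 32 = 0.47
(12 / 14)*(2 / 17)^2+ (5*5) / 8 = 50767 / 16184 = 3.14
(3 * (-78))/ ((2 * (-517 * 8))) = 0.03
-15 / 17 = -0.88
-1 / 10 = -0.10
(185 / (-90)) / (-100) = 0.02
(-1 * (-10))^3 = 1000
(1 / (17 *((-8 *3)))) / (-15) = 1 / 6120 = 0.00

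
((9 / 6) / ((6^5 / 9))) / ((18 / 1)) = 1 / 10368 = 0.00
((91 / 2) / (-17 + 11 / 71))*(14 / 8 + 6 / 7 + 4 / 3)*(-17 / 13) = 399517 / 28704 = 13.92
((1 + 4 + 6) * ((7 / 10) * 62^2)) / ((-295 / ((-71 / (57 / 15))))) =10507574 / 5605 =1874.68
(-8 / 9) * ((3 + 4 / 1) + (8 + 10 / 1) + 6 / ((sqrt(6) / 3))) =-200 / 9 - 8 * sqrt(6) / 3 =-28.75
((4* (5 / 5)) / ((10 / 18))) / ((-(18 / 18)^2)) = -36 / 5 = -7.20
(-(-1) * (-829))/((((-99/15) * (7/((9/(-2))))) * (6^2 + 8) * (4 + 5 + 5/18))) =-111915/565796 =-0.20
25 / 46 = 0.54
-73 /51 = -1.43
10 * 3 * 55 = 1650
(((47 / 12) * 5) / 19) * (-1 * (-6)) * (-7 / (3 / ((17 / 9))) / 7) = -3995 / 1026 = -3.89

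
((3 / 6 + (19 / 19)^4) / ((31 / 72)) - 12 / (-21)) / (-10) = -88 / 217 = -0.41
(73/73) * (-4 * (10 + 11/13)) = -43.38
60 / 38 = 30 / 19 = 1.58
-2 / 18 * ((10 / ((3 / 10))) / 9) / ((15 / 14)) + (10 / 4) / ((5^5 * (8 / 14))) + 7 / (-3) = -9899897 / 3645000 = -2.72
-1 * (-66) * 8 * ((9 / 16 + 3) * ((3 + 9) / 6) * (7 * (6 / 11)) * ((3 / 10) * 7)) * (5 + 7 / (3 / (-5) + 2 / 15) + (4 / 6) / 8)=-2991303 / 10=-299130.30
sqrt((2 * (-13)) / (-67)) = sqrt(1742) / 67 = 0.62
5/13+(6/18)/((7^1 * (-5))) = 512/1365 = 0.38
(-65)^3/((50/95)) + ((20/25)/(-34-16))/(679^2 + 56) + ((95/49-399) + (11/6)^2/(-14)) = -1685444917287737/3227679000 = -522184.80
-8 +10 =2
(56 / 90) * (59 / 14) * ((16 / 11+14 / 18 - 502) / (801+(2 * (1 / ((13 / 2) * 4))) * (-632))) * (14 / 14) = -75897718 / 43574355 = -1.74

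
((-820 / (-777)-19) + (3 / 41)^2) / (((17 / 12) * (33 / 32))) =-12.28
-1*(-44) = 44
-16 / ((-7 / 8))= 128 / 7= 18.29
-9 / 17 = -0.53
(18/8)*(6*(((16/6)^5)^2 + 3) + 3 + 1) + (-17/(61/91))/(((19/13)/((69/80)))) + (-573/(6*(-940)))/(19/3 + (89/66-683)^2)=4736099803374754664465237/19290285855167580720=245517.35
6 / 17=0.35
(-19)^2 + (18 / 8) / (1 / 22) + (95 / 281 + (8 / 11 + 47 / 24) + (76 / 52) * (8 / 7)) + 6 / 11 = 415.74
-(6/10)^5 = -243/3125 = -0.08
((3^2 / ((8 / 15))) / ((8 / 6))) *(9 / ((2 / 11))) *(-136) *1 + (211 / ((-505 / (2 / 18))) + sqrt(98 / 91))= -85200.88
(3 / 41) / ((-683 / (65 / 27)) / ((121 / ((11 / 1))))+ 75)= 715 / 480848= 0.00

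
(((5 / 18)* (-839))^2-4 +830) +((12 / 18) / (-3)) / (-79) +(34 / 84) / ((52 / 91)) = 2822808947 / 51192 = 55141.60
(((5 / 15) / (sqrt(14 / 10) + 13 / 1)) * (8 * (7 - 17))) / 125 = -104 / 6285 + 8 * sqrt(35) / 31425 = -0.02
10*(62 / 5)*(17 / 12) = 527 / 3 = 175.67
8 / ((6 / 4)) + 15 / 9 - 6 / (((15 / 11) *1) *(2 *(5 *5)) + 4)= 2746 / 397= 6.92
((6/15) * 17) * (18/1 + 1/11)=6766/55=123.02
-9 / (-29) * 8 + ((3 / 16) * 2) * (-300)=-6381 / 58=-110.02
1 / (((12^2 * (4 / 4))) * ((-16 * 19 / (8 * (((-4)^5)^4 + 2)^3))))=-18461499941557908719743167075946041 / 76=-242914472915235641049252200000000.00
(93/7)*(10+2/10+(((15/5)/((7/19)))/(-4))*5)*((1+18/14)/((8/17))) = 4743/3430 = 1.38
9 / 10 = 0.90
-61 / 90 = -0.68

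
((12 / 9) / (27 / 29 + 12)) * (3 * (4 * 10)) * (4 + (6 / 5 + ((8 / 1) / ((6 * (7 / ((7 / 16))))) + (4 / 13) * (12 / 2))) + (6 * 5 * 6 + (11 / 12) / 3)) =101754736 / 43875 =2319.20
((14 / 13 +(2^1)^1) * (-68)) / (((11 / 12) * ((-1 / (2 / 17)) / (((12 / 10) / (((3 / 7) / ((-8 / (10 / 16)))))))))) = -688128 / 715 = -962.42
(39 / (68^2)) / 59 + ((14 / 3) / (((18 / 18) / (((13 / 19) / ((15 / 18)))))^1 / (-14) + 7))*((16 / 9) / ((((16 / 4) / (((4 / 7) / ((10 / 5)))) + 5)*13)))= 1761446233 / 352172445264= 0.01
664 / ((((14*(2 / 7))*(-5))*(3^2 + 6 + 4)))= -166 / 95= -1.75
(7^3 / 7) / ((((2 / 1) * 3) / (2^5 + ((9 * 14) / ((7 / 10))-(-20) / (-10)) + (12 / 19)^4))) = 223669859 / 130321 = 1716.30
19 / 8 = 2.38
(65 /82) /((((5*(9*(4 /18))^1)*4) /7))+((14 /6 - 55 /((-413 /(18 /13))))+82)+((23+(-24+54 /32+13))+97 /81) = 14198953631 /142643592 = 99.54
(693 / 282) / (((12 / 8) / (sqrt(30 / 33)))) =7 * sqrt(110) / 47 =1.56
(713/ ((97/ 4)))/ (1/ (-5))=-14260/ 97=-147.01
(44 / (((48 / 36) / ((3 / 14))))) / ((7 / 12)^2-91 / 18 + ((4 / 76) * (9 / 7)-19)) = -135432 / 452899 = -0.30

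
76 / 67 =1.13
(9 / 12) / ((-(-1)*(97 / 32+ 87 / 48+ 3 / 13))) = 312 / 2111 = 0.15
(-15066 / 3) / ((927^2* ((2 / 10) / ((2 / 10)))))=-62 / 10609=-0.01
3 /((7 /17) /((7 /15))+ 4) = 51 /83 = 0.61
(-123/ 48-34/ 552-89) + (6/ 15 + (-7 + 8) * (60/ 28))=-3442099/ 38640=-89.08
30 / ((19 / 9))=270 / 19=14.21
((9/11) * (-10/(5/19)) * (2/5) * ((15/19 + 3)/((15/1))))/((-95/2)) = 1728/26125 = 0.07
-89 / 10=-8.90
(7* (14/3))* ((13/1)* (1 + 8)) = 3822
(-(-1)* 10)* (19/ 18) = 95/ 9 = 10.56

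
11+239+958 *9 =8872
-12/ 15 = -4/ 5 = -0.80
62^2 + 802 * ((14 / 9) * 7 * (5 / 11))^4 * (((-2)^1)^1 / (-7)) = 13578882826244 / 96059601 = 141358.93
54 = 54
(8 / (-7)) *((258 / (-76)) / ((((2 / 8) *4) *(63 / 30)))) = 1720 / 931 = 1.85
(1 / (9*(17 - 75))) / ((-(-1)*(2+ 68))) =-1 / 36540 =-0.00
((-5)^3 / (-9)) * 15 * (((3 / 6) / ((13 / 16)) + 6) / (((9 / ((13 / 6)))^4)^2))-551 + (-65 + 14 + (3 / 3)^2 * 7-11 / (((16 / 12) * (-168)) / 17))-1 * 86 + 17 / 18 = -515632603660921547 / 759170594060928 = -679.21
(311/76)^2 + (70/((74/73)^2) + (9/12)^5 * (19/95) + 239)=819614999987/2530350080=323.91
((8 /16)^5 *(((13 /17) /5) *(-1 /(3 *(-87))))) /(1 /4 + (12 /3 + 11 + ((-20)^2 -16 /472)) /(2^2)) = 0.00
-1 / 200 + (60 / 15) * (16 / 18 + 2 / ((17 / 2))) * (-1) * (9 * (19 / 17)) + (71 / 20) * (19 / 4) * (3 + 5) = 89.66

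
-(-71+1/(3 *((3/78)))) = 187/3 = 62.33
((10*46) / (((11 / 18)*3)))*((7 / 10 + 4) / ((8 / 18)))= 29187 / 11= 2653.36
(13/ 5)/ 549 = 13/ 2745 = 0.00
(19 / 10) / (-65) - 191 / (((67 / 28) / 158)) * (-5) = 2746196727 / 43550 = 63058.48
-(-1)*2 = 2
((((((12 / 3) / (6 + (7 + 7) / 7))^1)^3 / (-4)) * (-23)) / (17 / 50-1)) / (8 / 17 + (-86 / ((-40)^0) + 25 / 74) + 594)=-361675 / 168981384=-0.00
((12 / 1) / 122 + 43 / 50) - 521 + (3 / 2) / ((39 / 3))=-10307538 / 19825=-519.93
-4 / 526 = -2 / 263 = -0.01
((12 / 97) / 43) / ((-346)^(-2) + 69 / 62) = 44534352 / 17227201843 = 0.00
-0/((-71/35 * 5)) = 0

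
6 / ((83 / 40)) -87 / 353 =77499 / 29299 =2.65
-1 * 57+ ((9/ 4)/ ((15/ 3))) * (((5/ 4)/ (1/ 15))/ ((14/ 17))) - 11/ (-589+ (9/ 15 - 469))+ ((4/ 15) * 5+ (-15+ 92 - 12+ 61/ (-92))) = 1546573261/ 81715872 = 18.93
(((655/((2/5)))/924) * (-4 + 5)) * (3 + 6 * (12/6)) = 16375/616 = 26.58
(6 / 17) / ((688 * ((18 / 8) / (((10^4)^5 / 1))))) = 50000000000000000000 / 2193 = 22799817601459188.33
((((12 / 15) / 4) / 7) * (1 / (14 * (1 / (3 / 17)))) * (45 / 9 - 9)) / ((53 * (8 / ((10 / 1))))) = -3 / 88298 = -0.00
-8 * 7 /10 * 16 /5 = -448 /25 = -17.92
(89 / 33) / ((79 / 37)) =3293 / 2607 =1.26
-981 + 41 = -940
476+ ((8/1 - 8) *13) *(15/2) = 476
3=3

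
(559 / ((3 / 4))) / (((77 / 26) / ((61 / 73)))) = 3546296 / 16863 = 210.30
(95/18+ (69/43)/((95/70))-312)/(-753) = 4493269/11073618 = 0.41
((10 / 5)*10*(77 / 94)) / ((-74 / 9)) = -3465 / 1739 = -1.99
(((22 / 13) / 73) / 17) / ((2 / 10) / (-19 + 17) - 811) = -220 / 130854763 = -0.00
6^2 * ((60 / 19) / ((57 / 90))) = 64800 / 361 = 179.50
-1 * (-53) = 53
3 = 3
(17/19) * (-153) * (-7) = 18207/19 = 958.26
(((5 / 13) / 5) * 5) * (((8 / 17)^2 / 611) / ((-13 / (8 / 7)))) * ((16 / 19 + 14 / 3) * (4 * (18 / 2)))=-9646080 / 3968966183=-0.00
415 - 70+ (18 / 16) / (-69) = 63477 / 184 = 344.98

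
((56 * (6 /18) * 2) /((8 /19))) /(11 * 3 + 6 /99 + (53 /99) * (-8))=114 /37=3.08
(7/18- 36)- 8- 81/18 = -433/9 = -48.11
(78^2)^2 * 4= 148060224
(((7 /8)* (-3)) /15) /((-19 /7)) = 49 /760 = 0.06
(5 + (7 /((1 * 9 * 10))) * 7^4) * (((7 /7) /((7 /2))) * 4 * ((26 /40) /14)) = 224341 /22050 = 10.17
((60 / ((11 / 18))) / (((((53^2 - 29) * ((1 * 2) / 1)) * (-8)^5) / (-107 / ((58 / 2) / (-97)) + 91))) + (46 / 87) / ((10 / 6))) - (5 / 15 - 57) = 620964923023 / 10897244160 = 56.98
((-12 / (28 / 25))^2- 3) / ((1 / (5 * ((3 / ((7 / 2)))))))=164340 / 343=479.13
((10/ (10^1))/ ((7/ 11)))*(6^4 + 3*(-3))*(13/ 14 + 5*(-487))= -4922735.60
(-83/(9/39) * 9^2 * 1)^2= 848731689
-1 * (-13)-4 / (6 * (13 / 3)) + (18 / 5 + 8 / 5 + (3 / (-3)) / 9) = 10492 / 585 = 17.94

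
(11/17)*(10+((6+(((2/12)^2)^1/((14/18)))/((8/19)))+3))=47025/3808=12.35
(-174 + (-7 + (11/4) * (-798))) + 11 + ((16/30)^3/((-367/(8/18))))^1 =-52717122721/22295250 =-2364.50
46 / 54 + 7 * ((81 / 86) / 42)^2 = 4782707 / 5591376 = 0.86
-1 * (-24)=24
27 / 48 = 9 / 16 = 0.56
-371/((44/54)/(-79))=791343/22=35970.14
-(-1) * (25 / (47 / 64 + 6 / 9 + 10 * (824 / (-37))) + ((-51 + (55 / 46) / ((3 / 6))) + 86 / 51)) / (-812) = 21684548720 / 374353309113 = 0.06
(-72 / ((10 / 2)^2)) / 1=-72 / 25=-2.88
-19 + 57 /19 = -16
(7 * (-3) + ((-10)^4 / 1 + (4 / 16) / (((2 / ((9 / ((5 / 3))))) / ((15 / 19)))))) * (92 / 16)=34888447 / 608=57382.31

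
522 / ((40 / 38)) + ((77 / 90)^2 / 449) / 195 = 351690054379 / 709195500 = 495.90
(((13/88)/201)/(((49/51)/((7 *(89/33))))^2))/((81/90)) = 148795985/471924684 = 0.32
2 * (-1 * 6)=-12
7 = 7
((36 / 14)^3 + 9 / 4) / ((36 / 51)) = 149685 / 5488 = 27.27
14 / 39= 0.36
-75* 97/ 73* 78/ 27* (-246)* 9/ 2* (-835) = -19426650750/ 73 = -266118503.42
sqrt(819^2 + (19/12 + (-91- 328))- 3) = 818.74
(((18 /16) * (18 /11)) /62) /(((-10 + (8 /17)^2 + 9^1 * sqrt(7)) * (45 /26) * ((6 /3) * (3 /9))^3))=5308641 /4419823760 + 9771957 * sqrt(7) /8839647520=0.00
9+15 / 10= 21 / 2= 10.50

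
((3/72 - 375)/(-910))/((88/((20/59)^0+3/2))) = 8999/768768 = 0.01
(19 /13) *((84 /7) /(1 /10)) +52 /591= 1348156 /7683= 175.47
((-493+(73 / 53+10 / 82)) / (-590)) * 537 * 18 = 5161793823 / 641035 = 8052.28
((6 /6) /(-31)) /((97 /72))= -72 /3007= -0.02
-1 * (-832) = 832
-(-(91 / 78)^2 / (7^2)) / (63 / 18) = 1 / 126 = 0.01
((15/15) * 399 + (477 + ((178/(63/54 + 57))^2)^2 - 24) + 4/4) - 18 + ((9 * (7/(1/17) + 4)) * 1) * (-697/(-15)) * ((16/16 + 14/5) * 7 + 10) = 698593819981839994/370887090025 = 1883575.46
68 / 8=17 / 2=8.50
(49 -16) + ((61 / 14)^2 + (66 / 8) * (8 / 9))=34879 / 588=59.32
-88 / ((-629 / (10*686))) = 603680 / 629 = 959.75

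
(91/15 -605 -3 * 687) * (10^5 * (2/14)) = -797980000/21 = -37999047.62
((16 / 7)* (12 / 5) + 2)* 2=524 / 35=14.97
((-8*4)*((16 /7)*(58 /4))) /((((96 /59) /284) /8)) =-31099136 /21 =-1480911.24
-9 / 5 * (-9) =81 / 5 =16.20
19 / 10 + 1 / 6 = 31 / 15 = 2.07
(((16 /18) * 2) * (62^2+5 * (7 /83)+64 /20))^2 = 652710932011264 /13950225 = 46788559.47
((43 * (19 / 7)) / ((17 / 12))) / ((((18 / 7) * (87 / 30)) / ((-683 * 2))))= -22320440 / 1479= -15091.58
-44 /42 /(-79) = 0.01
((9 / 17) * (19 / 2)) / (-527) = -171 / 17918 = -0.01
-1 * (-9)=9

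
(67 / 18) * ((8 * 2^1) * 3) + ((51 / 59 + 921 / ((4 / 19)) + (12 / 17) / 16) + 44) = 27672721 / 6018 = 4598.33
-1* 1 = -1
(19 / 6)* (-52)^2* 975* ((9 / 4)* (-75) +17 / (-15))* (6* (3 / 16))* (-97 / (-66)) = -206360903515 / 88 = -2345010267.22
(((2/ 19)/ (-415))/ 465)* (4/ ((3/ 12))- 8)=-16/ 3666525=-0.00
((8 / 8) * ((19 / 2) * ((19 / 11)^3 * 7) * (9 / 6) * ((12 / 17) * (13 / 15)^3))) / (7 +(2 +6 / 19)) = 38079926521 / 1501867125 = 25.36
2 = 2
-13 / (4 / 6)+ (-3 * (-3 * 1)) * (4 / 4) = -21 / 2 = -10.50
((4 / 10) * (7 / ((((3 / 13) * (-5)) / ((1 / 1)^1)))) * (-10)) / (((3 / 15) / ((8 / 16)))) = 182 / 3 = 60.67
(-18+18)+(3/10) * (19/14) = 57/140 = 0.41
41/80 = 0.51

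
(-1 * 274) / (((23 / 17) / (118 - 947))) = 3861482 / 23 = 167890.52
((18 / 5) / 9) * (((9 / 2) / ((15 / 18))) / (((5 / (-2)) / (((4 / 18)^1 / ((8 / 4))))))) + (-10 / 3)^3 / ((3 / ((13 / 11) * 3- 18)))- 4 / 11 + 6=6830686 / 37125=183.99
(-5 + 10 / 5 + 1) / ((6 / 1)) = -1 / 3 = -0.33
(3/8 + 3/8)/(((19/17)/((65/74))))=3315/5624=0.59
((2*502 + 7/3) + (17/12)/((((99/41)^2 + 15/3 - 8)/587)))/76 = 74232307/4339296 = 17.11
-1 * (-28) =28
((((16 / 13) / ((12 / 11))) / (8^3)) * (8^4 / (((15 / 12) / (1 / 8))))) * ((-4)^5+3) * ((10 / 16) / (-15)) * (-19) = -426778 / 585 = -729.54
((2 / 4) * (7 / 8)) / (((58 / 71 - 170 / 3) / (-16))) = 1491 / 11896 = 0.13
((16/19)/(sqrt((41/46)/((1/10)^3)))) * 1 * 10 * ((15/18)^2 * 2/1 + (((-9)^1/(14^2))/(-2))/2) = 241 * sqrt(4715)/41895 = 0.39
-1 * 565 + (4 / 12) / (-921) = -1561096 / 2763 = -565.00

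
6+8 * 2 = 22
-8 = -8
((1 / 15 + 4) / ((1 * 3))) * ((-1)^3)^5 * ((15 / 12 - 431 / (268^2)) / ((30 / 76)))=-4.27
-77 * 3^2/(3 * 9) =-77/3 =-25.67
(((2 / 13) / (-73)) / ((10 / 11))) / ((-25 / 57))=627 / 118625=0.01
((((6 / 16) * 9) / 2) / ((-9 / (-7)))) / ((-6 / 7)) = -49 / 32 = -1.53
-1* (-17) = 17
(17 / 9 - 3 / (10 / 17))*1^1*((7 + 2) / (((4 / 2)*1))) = -289 / 20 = -14.45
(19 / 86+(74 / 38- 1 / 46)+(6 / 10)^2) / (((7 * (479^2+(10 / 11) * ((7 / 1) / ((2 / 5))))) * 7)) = 264341 / 1185724314150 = 0.00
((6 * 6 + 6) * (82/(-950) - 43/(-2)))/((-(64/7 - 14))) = 2990421/16150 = 185.17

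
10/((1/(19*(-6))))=-1140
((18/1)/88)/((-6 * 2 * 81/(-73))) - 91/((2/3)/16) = -10378295/4752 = -2183.98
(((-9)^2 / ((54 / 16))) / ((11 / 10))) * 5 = 1200 / 11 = 109.09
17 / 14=1.21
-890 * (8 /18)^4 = -227840 /6561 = -34.73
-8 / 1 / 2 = -4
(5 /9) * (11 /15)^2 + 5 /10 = 0.80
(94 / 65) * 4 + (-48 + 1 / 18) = -49327 / 1170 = -42.16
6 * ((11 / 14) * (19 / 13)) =627 / 91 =6.89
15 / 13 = 1.15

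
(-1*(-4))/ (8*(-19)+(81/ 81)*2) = -2/ 75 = -0.03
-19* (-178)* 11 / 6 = 18601 / 3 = 6200.33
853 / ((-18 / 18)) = -853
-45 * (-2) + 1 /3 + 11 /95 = 25778 /285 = 90.45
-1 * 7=-7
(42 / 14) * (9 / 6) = 9 / 2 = 4.50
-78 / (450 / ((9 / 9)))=-13 / 75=-0.17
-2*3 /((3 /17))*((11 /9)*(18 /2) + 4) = -510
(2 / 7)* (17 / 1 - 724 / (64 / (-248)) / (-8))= -5339 / 56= -95.34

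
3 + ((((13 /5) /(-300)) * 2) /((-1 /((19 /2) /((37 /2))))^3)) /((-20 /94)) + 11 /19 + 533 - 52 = 484.57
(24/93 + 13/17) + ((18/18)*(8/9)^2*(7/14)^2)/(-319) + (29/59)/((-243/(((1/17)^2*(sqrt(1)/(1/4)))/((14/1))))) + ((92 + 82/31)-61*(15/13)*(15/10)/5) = 555953872519555/7457270434614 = 74.55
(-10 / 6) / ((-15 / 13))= 13 / 9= 1.44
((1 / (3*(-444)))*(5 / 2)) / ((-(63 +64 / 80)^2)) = 125 / 271091304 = 0.00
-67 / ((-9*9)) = 67 / 81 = 0.83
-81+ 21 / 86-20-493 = -51063 / 86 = -593.76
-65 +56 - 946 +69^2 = 3806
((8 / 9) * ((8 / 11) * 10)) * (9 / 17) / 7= 0.49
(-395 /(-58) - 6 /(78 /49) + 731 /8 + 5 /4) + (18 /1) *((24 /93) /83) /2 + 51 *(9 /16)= 1930444177 /15520336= 124.38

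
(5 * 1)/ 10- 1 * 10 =-9.50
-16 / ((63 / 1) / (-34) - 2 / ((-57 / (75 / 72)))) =186048 / 21121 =8.81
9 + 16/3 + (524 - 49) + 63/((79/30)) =121642/237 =513.26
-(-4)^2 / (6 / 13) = -104 / 3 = -34.67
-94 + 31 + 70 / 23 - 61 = -2782 / 23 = -120.96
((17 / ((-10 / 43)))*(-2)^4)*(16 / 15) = -93568 / 75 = -1247.57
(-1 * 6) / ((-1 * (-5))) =-1.20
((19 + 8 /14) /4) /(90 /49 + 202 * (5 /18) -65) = -0.69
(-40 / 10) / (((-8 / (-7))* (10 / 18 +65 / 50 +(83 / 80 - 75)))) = 2520 / 51917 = 0.05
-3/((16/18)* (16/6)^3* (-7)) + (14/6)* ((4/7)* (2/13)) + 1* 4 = 4730639/1118208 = 4.23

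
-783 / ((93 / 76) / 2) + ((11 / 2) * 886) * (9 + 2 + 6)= 2528399 / 31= 81561.26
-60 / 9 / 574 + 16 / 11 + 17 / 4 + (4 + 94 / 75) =10367207 / 947100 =10.95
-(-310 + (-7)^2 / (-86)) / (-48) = -8903 / 1376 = -6.47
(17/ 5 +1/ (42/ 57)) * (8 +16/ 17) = 25308/ 595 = 42.53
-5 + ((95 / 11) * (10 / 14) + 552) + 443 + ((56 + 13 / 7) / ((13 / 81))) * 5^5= 1128669040 / 1001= 1127541.50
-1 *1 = -1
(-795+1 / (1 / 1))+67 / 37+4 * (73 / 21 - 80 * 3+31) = -1254299 / 777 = -1614.28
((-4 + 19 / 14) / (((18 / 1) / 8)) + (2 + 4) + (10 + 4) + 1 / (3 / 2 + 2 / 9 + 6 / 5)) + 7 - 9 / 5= 2018734 / 82845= 24.37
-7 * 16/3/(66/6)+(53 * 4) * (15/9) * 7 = 2469.94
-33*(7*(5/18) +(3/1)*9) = -5731/6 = -955.17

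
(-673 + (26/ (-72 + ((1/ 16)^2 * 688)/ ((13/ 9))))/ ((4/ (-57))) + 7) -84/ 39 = -41906074/ 63219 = -662.87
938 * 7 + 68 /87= 571310 /87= 6566.78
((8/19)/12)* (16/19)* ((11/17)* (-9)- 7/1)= -6976/18411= -0.38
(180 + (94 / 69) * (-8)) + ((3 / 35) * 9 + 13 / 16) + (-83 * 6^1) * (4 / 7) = -628651 / 5520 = -113.89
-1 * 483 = -483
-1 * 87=-87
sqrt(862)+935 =964.36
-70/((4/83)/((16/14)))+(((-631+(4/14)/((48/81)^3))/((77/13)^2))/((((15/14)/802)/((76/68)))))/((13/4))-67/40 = -1215602804539/193522560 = -6281.45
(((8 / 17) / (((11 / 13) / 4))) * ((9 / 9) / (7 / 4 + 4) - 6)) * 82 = -1062.78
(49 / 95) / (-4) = -49 / 380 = -0.13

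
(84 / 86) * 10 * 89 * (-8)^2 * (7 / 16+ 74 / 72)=10516240 / 129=81521.24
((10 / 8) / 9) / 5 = 1 / 36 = 0.03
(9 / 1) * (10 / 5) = 18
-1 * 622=-622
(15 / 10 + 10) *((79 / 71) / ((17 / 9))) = 16353 / 2414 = 6.77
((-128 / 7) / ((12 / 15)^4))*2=-625 / 7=-89.29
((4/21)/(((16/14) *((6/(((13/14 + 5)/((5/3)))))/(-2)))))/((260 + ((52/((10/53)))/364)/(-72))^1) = -996/1310347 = -0.00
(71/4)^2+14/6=15235/48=317.40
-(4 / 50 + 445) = -11127 / 25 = -445.08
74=74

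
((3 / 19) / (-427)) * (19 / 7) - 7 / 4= -20935 / 11956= -1.75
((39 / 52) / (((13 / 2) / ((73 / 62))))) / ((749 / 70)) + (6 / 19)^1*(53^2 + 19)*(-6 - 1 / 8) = -8963024013 / 1638598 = -5469.93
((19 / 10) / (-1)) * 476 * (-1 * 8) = 36176 / 5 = 7235.20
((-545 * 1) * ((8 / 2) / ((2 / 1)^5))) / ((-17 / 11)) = 5995 / 136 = 44.08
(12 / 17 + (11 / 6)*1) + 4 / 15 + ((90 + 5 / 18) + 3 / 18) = 142673 / 1530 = 93.25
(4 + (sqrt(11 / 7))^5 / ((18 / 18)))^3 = 117102227*sqrt(77) / 5764801 + 3008260 / 16807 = 357.24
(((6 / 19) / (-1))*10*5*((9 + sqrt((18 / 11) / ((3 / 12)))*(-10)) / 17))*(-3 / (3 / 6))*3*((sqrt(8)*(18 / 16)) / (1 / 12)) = -10586.72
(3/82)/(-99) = -1/2706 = -0.00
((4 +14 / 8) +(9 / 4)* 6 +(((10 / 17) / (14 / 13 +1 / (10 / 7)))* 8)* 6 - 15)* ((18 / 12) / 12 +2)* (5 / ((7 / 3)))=1581795 / 17248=91.71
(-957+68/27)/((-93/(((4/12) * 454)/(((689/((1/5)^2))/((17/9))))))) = 198900578/1167803325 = 0.17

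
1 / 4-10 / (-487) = 527 / 1948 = 0.27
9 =9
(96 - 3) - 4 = 89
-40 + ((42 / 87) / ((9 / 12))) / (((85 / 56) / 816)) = 44376 / 145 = 306.04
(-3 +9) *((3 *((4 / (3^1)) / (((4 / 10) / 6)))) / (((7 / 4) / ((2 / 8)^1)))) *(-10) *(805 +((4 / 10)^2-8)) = -409968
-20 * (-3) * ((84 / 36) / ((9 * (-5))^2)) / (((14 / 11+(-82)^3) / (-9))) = 154 / 136463265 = 0.00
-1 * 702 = -702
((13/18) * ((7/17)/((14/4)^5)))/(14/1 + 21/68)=832/21025557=0.00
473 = 473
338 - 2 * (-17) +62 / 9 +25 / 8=382.01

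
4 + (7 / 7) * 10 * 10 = 104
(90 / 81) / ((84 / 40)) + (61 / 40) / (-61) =3811 / 7560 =0.50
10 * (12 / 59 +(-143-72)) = -126730 / 59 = -2147.97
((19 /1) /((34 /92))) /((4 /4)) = 874 /17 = 51.41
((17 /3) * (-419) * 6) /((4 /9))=-64107 /2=-32053.50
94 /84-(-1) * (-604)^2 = 15322319 /42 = 364817.12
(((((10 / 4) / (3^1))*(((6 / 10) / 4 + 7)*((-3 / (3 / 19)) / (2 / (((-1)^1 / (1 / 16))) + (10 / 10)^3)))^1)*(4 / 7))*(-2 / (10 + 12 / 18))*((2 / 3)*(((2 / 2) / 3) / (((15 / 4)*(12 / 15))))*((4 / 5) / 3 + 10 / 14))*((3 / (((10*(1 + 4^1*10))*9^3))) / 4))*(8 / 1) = 279851 / 13840101450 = 0.00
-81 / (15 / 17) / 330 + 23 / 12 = 5407 / 3300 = 1.64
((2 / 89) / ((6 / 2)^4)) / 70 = 1 / 252315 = 0.00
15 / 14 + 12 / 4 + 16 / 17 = 1193 / 238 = 5.01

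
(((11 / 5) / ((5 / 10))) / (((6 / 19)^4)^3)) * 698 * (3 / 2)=8496915974294992079 / 1813985280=4684115173.36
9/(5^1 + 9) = 9/14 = 0.64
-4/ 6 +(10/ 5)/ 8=-5/ 12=-0.42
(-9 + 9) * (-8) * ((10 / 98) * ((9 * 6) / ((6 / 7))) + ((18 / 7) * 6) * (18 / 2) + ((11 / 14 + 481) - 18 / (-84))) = 0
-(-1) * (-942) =-942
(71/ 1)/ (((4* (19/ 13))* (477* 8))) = 923/ 290016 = 0.00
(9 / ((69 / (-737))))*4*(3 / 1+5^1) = -3076.17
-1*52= -52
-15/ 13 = -1.15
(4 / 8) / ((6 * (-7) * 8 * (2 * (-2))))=1 / 2688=0.00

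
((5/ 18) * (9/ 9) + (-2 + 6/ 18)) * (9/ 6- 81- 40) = 5975/ 36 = 165.97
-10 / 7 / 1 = -10 / 7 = -1.43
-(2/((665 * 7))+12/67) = -55994/311885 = -0.18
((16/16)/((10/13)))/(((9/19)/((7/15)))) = 1729/1350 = 1.28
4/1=4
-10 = -10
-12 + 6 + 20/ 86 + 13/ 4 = -433/ 172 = -2.52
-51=-51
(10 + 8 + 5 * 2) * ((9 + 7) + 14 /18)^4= 14556796828 /6561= 2218685.69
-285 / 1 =-285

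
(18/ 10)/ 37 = 9/ 185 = 0.05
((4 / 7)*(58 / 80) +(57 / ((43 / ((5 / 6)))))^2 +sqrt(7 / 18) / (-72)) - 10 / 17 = 4604389 / 4400620 - sqrt(14) / 432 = 1.04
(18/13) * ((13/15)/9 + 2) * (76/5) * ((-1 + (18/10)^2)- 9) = -559208/1875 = -298.24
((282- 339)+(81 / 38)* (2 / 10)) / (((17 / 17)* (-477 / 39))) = 46579 / 10070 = 4.63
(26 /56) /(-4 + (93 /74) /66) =-5291 /45367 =-0.12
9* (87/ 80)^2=68121/ 6400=10.64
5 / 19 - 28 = -527 / 19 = -27.74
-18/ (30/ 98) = -294/ 5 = -58.80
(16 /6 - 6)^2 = 11.11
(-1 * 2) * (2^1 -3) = 2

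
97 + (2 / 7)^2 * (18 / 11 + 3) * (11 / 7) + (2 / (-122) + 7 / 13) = 26687677 / 271999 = 98.12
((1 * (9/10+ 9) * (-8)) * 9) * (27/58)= -48114/145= -331.82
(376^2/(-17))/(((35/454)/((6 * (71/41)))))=-27342683904/24395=-1120831.48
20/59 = 0.34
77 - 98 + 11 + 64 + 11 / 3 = 173 / 3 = 57.67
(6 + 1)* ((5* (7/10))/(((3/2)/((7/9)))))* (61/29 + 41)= 428750/783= 547.57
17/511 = 0.03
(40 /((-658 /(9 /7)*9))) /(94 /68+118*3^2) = -136 /16652993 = -0.00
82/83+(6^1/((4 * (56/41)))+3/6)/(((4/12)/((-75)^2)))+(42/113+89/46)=651679757213/24160304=26973.16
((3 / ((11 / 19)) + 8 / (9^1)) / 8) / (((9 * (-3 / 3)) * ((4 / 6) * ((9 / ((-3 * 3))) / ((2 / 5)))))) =601 / 11880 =0.05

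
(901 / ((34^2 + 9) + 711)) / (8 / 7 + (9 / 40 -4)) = -9010 / 49379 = -0.18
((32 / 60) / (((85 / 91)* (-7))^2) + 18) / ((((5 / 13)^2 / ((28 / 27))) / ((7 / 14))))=63.14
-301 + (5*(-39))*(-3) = 284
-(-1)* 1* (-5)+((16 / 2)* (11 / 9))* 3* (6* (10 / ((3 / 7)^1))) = 4101.67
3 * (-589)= -1767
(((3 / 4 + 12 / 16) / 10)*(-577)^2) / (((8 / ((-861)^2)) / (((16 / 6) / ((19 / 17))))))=4195723406553 / 380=11041377385.67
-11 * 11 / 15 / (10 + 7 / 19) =-2299 / 2955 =-0.78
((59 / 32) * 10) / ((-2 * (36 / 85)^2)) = -2131375 / 41472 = -51.39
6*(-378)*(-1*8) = 18144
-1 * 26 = -26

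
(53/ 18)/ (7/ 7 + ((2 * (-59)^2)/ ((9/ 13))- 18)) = 53/ 180706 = 0.00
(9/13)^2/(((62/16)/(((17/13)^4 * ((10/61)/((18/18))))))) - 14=-127243725386/9127495819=-13.94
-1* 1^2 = -1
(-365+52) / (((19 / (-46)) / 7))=100786 / 19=5304.53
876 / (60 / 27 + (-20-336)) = -1971 / 796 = -2.48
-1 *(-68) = 68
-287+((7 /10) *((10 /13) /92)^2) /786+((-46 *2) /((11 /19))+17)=-2652240155999 /6183688368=-428.91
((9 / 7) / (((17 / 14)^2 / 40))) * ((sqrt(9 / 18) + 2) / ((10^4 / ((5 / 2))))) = 63 * sqrt(2) / 14450 + 126 / 7225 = 0.02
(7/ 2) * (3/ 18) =7/ 12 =0.58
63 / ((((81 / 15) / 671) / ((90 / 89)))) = 704550 / 89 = 7916.29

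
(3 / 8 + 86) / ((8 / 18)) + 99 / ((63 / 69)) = 67821 / 224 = 302.77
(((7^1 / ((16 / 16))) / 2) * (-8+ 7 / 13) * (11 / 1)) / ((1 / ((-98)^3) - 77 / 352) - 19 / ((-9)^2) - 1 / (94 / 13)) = 53524615847472 / 110231310865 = 485.57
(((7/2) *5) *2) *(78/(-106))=-1365/53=-25.75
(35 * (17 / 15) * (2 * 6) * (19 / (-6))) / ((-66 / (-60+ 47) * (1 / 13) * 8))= -482.46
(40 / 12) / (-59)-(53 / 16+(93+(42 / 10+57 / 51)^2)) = -2550414253 / 20461200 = -124.65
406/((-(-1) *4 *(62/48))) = 2436/31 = 78.58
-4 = -4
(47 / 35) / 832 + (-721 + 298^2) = 2564977007 / 29120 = 88083.00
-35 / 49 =-5 / 7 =-0.71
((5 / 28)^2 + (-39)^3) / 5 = -46506071 / 3920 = -11863.79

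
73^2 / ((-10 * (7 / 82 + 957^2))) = -218489 / 375498125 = -0.00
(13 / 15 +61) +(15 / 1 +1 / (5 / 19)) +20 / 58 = 7048 / 87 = 81.01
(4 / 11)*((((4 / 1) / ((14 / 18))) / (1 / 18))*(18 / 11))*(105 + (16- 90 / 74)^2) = 20666461824 / 1159543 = 17822.94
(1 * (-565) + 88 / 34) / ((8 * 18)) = -3187 / 816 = -3.91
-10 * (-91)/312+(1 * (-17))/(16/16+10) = 181/132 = 1.37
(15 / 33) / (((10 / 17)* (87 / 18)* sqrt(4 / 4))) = 51 / 319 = 0.16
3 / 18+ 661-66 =595.17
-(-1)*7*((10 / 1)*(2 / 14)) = 10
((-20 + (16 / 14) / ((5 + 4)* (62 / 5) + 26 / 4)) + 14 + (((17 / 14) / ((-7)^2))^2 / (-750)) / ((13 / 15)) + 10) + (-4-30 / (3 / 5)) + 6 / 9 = -53454960327127 / 1083759058200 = -49.32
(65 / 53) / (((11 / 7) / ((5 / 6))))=2275 / 3498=0.65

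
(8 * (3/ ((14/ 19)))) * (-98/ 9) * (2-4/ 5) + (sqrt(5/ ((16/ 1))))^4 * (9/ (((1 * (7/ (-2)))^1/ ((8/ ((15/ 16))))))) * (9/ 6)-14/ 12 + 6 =-44518/ 105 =-423.98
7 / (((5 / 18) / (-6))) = -756 / 5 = -151.20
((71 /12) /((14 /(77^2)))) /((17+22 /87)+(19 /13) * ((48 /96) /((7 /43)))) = 158701543 /1377044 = 115.25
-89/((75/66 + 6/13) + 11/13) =-25454/699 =-36.41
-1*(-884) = 884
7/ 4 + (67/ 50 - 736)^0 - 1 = 7/ 4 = 1.75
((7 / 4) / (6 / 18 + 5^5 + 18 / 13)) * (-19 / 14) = -39 / 51344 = -0.00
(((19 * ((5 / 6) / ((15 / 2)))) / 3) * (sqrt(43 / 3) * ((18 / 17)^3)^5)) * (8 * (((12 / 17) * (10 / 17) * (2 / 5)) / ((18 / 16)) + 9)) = 33469778694859974770688 * sqrt(129) / 827240261886336764177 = 459.53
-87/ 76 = -1.14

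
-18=-18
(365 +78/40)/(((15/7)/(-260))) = -667849/15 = -44523.27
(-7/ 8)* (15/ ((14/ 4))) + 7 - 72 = -275/ 4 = -68.75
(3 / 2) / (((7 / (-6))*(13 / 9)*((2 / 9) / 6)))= -2187 / 91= -24.03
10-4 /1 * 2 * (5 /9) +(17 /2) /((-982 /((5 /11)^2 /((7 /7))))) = 11878375 /2138796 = 5.55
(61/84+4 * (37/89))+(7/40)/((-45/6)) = 2.37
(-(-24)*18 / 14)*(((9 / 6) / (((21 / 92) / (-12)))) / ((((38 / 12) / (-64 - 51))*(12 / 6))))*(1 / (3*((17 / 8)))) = 109693440 / 15827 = 6930.78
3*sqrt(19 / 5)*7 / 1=21*sqrt(95) / 5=40.94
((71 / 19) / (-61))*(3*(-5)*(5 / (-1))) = -5325 / 1159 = -4.59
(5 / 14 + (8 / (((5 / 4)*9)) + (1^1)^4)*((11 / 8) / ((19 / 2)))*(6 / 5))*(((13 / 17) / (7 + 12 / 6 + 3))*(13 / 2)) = 1103063 / 4069800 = 0.27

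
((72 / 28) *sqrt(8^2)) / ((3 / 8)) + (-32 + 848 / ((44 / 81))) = 121964 / 77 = 1583.95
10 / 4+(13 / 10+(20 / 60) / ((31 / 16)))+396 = 185987 / 465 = 399.97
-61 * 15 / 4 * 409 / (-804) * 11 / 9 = 1372195 / 9648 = 142.23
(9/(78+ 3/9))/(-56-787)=-9/66035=-0.00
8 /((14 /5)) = 20 /7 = 2.86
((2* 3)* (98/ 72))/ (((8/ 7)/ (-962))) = -164983/ 24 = -6874.29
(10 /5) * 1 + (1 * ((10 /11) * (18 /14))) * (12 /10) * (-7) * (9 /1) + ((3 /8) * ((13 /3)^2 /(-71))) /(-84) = -135977341 /1574496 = -86.36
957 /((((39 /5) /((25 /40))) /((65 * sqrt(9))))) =119625 /8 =14953.12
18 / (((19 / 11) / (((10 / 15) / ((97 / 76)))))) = 528 / 97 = 5.44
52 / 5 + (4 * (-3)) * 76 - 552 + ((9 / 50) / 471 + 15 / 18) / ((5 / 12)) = -28487632 / 19625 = -1451.60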